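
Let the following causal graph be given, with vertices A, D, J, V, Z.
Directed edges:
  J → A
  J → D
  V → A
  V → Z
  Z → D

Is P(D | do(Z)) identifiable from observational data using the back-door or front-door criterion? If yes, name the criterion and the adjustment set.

desc(Z)\{Z}={D}; candidates ⊆ {A,J,V}.
∅: Z⊥D given ∅ in G with Z→· removed — back-door holds.
P(D|do(Z)) = P(D|Z) — no adjustment needed.

P(D|do(Z)): backdoor, adjust for ∅.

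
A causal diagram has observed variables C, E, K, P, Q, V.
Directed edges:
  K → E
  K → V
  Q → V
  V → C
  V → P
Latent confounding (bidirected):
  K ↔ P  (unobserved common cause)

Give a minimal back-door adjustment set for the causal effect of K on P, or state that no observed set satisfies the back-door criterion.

K→P: no observed back-door set.

desc(K)\{K}={C,E,P,V}; candidates ⊆ {Q}.
K↔P: latent back-door arc(s) into K.
size 0: {}; under {} K still reaches {P} ∋ P.
size 1: {Q}; under {Q} K still reaches {P} ∋ P.
K↔P cannot be blocked by any observed set — no back-door set.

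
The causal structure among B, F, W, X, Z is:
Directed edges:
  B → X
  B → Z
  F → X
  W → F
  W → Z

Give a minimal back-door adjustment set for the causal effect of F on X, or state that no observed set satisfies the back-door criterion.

F→X: minimal back-door set ∅.

desc(F)\{F}={X}; candidates ⊆ {B,W,Z}.
∅: F⊥X given ∅ in G with F→· removed — back-door holds.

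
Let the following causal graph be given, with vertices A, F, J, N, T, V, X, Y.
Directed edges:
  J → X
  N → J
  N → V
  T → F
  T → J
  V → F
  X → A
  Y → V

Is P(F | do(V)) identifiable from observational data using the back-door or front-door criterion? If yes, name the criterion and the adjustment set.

P(F|do(V)): backdoor, adjust for ∅.

desc(V)\{V}={F}; candidates ⊆ {A,J,N,T,X,Y}.
∅: V⊥F given ∅ in G with V→· removed — back-door holds.
P(F|do(V)) = P(F|V) — no adjustment needed.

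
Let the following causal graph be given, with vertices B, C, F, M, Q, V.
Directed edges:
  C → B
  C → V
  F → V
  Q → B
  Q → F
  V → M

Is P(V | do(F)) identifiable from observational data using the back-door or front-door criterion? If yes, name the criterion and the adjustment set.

desc(F)\{F}={M,V}; candidates ⊆ {B,C,Q}.
∅: F⊥V given ∅ in G with F→· removed — back-door holds.
P(V|do(F)) = P(V|F) — no adjustment needed.

P(V|do(F)): backdoor, adjust for ∅.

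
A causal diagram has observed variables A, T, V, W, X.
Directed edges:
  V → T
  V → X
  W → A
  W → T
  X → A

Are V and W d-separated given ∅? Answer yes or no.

Bayes-Ball from V | ∅ reaches {A,T,X}.
W ∉ reach(V|∅) ⇒ V ⊥ W | ∅.

Yes — V ⊥ W | ∅.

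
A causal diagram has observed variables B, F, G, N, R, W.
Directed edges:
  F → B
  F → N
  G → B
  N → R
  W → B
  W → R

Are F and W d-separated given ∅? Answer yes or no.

Yes — F ⊥ W | ∅.

Bayes-Ball from F | ∅ reaches {B,N,R}.
W ∉ reach(F|∅) ⇒ F ⊥ W | ∅.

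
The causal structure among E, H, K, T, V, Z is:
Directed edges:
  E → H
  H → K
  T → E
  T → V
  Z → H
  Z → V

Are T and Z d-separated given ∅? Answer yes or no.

Bayes-Ball from T | ∅ reaches {E,H,K,V}.
Z ∉ reach(T|∅) ⇒ T ⊥ Z | ∅.

Yes — T ⊥ Z | ∅.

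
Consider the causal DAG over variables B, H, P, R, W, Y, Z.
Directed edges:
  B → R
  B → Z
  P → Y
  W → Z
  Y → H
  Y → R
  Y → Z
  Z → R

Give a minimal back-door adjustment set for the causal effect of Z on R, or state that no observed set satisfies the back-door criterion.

desc(Z)\{Z}={R}; candidates ⊆ {B,H,P,W,Y}.
size 0: {}; under {} Z still reaches {B,H,P,R,W,Y} ∋ R.
size 1: {B}, {H}, {P} …(+2); under {B} Z still reaches {H,P,R,W,Y} ∋ R.
{B,Y}: Z⊥R given {B,Y} in G with Z→· removed — back-door holds.

Z→R: minimal back-door set {B, Y}.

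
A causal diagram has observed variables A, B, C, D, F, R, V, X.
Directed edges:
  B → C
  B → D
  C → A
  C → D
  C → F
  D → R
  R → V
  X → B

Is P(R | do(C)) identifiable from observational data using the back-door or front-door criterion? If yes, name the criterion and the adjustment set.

P(R|do(C)): backdoor, adjust for {B}.

desc(C)\{C}={A,D,F,R,V}; candidates ⊆ {B,X}.
size 0: {}; under {} C still reaches {B,D,R,V,X} ∋ R.
{B}: C⊥R given {B} in G with C→· removed — back-door holds.
P(R|do(C)) = Σ_{B} P(R|C,B)·P(B).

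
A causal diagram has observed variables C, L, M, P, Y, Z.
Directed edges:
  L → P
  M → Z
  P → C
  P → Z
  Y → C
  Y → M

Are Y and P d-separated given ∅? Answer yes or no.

Yes — Y ⊥ P | ∅.

Bayes-Ball from Y | ∅ reaches {C,M,Z}.
P ∉ reach(Y|∅) ⇒ Y ⊥ P | ∅.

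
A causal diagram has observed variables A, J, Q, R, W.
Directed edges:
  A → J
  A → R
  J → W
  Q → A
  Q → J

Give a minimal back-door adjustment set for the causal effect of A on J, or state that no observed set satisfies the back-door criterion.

A→J: minimal back-door set {Q}.

desc(A)\{A}={J,R,W}; candidates ⊆ {Q}.
size 0: {}; under {} A still reaches {J,Q,W} ∋ J.
{Q}: A⊥J given {Q} in G with A→· removed — back-door holds.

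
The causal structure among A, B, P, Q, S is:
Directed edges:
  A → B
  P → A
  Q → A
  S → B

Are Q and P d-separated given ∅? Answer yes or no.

Bayes-Ball from Q | ∅ reaches {A,B}.
P ∉ reach(Q|∅) ⇒ Q ⊥ P | ∅.

Yes — Q ⊥ P | ∅.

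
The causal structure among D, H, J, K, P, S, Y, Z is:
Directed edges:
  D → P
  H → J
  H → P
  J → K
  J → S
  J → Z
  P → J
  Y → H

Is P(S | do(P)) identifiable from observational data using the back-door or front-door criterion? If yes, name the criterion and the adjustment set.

P(S|do(P)): backdoor, adjust for {H}.

desc(P)\{P}={J,K,S,Z}; candidates ⊆ {D,H,Y}.
size 0: {}; under {} P still reaches {D,H,J,K,S,Y,Z} ∋ S.
{H}: P⊥S given {H} in G with P→· removed — back-door holds.
P(S|do(P)) = Σ_{H} P(S|P,H)·P(H).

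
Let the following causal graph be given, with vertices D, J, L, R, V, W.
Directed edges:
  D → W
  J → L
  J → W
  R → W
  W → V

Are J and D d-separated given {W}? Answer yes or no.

Bayes-Ball from J | {W} reaches {D,L,R}.
D ∈ reach(J|{W}) ⇒ J ⊥̸ D | {W}.

No — J and D are d-connected given {W}.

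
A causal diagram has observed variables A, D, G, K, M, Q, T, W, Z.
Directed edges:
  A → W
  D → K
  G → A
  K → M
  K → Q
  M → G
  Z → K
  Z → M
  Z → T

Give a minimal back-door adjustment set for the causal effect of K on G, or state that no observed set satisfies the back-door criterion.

desc(K)\{K}={A,G,M,Q,W}; candidates ⊆ {D,T,Z}.
size 0: {}; under {} K still reaches {A,D,G,M,T,W,Z} ∋ G.
{Z}: K⊥G given {Z} in G with K→· removed — back-door holds.

K→G: minimal back-door set {Z}.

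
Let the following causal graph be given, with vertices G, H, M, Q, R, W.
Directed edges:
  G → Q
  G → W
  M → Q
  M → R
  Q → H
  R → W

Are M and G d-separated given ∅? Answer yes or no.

Yes — M ⊥ G | ∅.

Bayes-Ball from M | ∅ reaches {H,Q,R,W}.
G ∉ reach(M|∅) ⇒ M ⊥ G | ∅.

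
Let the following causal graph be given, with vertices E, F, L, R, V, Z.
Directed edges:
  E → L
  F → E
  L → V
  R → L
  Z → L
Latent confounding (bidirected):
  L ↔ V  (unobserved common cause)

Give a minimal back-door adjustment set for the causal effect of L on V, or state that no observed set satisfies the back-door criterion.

L→V: no observed back-door set.

desc(L)\{L}={V}; candidates ⊆ {E,F,R,Z}.
L↔V: latent back-door arc(s) into L.
size 0: {}; under {} L still reaches {E,F,R,V,Z} ∋ V.
size 1: {E}, {F}, {R} …(+1); under {E} L still reaches {R,V,Z} ∋ V.
size 2: {E,F}, {E,R}, {E,Z} …(+3); under {E,F} L still reaches {R,V,Z} ∋ V.
L↔V cannot be blocked by any observed set — no back-door set.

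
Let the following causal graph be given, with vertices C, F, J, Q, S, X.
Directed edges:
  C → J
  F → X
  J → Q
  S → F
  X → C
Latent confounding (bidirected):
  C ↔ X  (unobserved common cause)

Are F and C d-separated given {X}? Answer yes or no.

Bayes-Ball from F | {X} reaches {C,J,Q,S}.
C ∈ reach(F|{X}) ⇒ F ⊥̸ C | {X}.

No — F and C are d-connected given {X}.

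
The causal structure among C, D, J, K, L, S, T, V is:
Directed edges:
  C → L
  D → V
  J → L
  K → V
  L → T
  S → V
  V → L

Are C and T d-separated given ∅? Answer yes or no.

Bayes-Ball from C | ∅ reaches {L,T}.
T ∈ reach(C|∅) ⇒ C ⊥̸ T | ∅.

No — C and T are d-connected given ∅.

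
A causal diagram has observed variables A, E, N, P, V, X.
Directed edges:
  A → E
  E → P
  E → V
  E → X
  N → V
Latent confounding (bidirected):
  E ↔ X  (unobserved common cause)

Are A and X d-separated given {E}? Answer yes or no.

Bayes-Ball from A | {E} reaches {X}.
X ∈ reach(A|{E}) ⇒ A ⊥̸ X | {E}.

No — A and X are d-connected given {E}.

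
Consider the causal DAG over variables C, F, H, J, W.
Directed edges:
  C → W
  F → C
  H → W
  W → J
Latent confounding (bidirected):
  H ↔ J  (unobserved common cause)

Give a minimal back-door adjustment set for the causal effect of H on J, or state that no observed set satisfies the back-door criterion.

H→J: no observed back-door set.

desc(H)\{H}={J,W}; candidates ⊆ {C,F}.
H↔J: latent back-door arc(s) into H.
size 0: {}; under {} H still reaches {J} ∋ J.
size 1: {C}, {F}; under {C} H still reaches {J} ∋ J.
size 2: {C,F}; under {C,F} H still reaches {J} ∋ J.
H↔J cannot be blocked by any observed set — no back-door set.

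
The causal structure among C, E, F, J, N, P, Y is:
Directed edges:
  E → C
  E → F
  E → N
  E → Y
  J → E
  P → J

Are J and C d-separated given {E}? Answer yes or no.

Bayes-Ball from J | {E} reaches {P}.
C ∉ reach(J|{E}) ⇒ J ⊥ C | {E}.

Yes — J ⊥ C | {E}.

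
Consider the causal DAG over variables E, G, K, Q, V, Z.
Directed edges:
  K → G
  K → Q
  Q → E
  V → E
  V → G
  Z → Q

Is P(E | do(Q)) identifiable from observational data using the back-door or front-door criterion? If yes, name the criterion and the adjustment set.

P(E|do(Q)): backdoor, adjust for ∅.

desc(Q)\{Q}={E}; candidates ⊆ {G,K,V,Z}.
∅: Q⊥E given ∅ in G with Q→· removed — back-door holds.
P(E|do(Q)) = P(E|Q) — no adjustment needed.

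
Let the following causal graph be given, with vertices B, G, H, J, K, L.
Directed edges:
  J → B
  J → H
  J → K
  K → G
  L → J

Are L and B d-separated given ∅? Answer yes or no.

No — L and B are d-connected given ∅.

Bayes-Ball from L | ∅ reaches {B,G,H,J,K}.
B ∈ reach(L|∅) ⇒ L ⊥̸ B | ∅.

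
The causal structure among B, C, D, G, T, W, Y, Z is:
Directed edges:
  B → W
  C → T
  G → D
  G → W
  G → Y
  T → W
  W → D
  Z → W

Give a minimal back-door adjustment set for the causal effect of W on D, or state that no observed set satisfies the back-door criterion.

desc(W)\{W}={D}; candidates ⊆ {B,C,G,T,Y,Z}.
size 0: {}; under {} W still reaches {B,C,D,G,T,Y,Z} ∋ D.
{G}: W⊥D given {G} in G with W→· removed — back-door holds.

W→D: minimal back-door set {G}.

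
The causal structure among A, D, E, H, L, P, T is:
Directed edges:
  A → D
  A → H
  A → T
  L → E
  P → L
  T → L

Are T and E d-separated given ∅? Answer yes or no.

No — T and E are d-connected given ∅.

Bayes-Ball from T | ∅ reaches {A,D,E,H,L}.
E ∈ reach(T|∅) ⇒ T ⊥̸ E | ∅.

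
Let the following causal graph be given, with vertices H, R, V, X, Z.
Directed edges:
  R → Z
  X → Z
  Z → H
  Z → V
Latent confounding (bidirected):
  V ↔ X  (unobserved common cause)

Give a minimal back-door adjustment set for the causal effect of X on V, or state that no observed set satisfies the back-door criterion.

desc(X)\{X}={H,V,Z}; candidates ⊆ {R}.
X↔V: latent back-door arc(s) into X.
size 0: {}; under {} X still reaches {V} ∋ V.
size 1: {R}; under {R} X still reaches {V} ∋ V.
X↔V cannot be blocked by any observed set — no back-door set.

X→V: no observed back-door set.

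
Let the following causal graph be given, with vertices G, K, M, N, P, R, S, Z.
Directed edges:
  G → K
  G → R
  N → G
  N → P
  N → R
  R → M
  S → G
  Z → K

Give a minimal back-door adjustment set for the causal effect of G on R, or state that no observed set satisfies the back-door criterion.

G→R: minimal back-door set {N}.

desc(G)\{G}={K,M,R}; candidates ⊆ {N,P,S,Z}.
size 0: {}; under {} G still reaches {M,N,P,R,S} ∋ R.
{N}: G⊥R given {N} in G with G→· removed — back-door holds.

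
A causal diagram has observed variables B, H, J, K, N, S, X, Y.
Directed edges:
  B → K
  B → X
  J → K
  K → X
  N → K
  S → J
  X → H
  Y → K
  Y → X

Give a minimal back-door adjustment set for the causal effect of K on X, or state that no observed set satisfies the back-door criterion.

K→X: minimal back-door set {B, Y}.

desc(K)\{K}={H,X}; candidates ⊆ {B,J,N,S,Y}.
size 0: {}; under {} K still reaches {B,H,J,N,S,X,Y} ∋ X.
size 1: {B}, {J}, {N} …(+2); under {B} K still reaches {H,J,N,S,X,Y} ∋ X.
{B,Y}: K⊥X given {B,Y} in G with K→· removed — back-door holds.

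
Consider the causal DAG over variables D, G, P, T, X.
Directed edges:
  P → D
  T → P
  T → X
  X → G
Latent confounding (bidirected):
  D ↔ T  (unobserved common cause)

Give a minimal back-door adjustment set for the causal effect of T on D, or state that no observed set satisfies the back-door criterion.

desc(T)\{T}={D,G,P,X}; candidates ⊆ {—}.
T↔D: latent back-door arc(s) into T.
size 0: {}; under {} T still reaches {D} ∋ D.
T↔D cannot be blocked by any observed set — no back-door set.

T→D: no observed back-door set.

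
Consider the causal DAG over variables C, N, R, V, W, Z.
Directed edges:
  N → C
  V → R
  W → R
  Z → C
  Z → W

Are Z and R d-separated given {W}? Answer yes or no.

Bayes-Ball from Z | {W} reaches {C}.
R ∉ reach(Z|{W}) ⇒ Z ⊥ R | {W}.

Yes — Z ⊥ R | {W}.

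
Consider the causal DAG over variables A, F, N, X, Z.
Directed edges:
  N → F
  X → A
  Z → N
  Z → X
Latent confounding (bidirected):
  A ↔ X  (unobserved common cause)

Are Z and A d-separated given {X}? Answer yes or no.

Bayes-Ball from Z | {X} reaches {A,F,N}.
A ∈ reach(Z|{X}) ⇒ Z ⊥̸ A | {X}.

No — Z and A are d-connected given {X}.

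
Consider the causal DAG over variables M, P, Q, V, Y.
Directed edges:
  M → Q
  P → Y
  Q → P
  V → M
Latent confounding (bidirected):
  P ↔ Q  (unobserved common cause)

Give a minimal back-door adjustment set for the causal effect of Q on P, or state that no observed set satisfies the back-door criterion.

desc(Q)\{Q}={P,Y}; candidates ⊆ {M,V}.
Q↔P: latent back-door arc(s) into Q.
size 0: {}; under {} Q still reaches {M,P,V,Y} ∋ P.
size 1: {M}, {V}; under {M} Q still reaches {P,Y} ∋ P.
size 2: {M,V}; under {M,V} Q still reaches {P,Y} ∋ P.
Q↔P cannot be blocked by any observed set — no back-door set.

Q→P: no observed back-door set.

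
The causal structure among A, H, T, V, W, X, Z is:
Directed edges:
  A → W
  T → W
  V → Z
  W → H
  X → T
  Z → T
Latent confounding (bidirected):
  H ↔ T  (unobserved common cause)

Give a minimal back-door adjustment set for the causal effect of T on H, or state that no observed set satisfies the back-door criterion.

T→H: no observed back-door set.

desc(T)\{T}={H,W}; candidates ⊆ {A,V,X,Z}.
T↔H: latent back-door arc(s) into T.
size 0: {}; under {} T still reaches {H,V,X,Z} ∋ H.
size 1: {A}, {V}, {X} …(+1); under {A} T still reaches {H,V,X,Z} ∋ H.
size 2: {A,V}, {A,X}, {A,Z} …(+3); under {A,V} T still reaches {H,X,Z} ∋ H.
T↔H cannot be blocked by any observed set — no back-door set.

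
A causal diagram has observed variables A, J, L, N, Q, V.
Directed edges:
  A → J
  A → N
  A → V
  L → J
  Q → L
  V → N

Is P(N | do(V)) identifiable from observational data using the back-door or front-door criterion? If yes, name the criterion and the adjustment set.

desc(V)\{V}={N}; candidates ⊆ {A,J,L,Q}.
size 0: {}; under {} V still reaches {A,J,N} ∋ N.
{A}: V⊥N given {A} in G with V→· removed — back-door holds.
P(N|do(V)) = Σ_{A} P(N|V,A)·P(A).

P(N|do(V)): backdoor, adjust for {A}.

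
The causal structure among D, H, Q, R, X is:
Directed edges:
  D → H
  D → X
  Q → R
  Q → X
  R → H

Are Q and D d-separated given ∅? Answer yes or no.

Bayes-Ball from Q | ∅ reaches {H,R,X}.
D ∉ reach(Q|∅) ⇒ Q ⊥ D | ∅.

Yes — Q ⊥ D | ∅.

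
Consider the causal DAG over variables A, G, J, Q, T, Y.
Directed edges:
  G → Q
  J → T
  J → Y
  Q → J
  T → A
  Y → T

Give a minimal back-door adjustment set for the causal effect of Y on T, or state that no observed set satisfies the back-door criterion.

Y→T: minimal back-door set {J}.

desc(Y)\{Y}={A,T}; candidates ⊆ {G,J,Q}.
size 0: {}; under {} Y still reaches {A,G,J,Q,T} ∋ T.
{J}: Y⊥T given {J} in G with Y→· removed — back-door holds.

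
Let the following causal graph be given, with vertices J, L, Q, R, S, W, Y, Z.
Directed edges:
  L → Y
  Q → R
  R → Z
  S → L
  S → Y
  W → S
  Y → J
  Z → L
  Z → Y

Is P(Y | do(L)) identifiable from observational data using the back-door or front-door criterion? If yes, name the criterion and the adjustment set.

desc(L)\{L}={J,Y}; candidates ⊆ {Q,R,S,W,Z}.
size 0: {}; under {} L still reaches {J,Q,R,S,W,Y,Z} ∋ Y.
size 1: {Q}, {R}, {S} …(+2); under {Q} L still reaches {J,R,S,W,Y,Z} ∋ Y.
{S,Z}: L⊥Y given {S,Z} in G with L→· removed — back-door holds.
P(Y|do(L)) = Σ_{S,Z} P(Y|L,S,Z)·P(S,Z).

P(Y|do(L)): backdoor, adjust for {S, Z}.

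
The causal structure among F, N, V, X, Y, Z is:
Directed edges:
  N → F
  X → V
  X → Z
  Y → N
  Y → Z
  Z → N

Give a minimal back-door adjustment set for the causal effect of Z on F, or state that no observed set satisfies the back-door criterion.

desc(Z)\{Z}={F,N}; candidates ⊆ {V,X,Y}.
size 0: {}; under {} Z still reaches {F,N,V,X,Y} ∋ F.
{Y}: Z⊥F given {Y} in G with Z→· removed — back-door holds.

Z→F: minimal back-door set {Y}.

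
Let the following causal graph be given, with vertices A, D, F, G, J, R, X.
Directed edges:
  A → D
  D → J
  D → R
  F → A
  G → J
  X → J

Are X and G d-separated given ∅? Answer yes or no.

Bayes-Ball from X | ∅ reaches {J}.
G ∉ reach(X|∅) ⇒ X ⊥ G | ∅.

Yes — X ⊥ G | ∅.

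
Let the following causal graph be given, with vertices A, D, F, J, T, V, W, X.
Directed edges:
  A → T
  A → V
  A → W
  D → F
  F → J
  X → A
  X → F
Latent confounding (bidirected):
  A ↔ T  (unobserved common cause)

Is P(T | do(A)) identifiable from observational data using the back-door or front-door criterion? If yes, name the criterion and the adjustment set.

desc(A)\{A}={T,V,W}; candidates ⊆ {D,F,J,X}.
A↔T: latent back-door arc(s) into A.
size 0: {}; under {} A still reaches {F,J,T,X} ∋ T.
size 1: {D}, {F}, {J} …(+1); under {D} A still reaches {F,J,T,X} ∋ T.
size 2: {D,F}, {D,J}, {D,X} …(+3); under {D,F} A still reaches {T,X} ∋ T.
A↔T cannot be blocked by any observed set — no back-door set.
No mediator lies on a directed A→…→T path.
Neither criterion identifies P(T|do(A)) in this graph.

P(T|do(A)): not identifiable (no BD/FD set).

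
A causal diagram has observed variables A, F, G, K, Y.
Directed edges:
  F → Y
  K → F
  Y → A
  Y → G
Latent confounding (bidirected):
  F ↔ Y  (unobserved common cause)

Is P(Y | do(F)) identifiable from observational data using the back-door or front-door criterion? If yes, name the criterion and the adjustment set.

P(Y|do(F)): not identifiable (no BD/FD set).

desc(F)\{F}={A,G,Y}; candidates ⊆ {K}.
F↔Y: latent back-door arc(s) into F.
size 0: {}; under {} F still reaches {A,G,K,Y} ∋ Y.
size 1: {K}; under {K} F still reaches {A,G,Y} ∋ Y.
F↔Y cannot be blocked by any observed set — no back-door set.
No mediator lies on a directed F→…→Y path.
Neither criterion identifies P(Y|do(F)) in this graph.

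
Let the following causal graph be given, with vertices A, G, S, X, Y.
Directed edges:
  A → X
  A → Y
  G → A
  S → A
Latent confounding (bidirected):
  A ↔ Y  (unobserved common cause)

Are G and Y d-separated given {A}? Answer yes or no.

No — G and Y are d-connected given {A}.

Bayes-Ball from G | {A} reaches {S,Y}.
Y ∈ reach(G|{A}) ⇒ G ⊥̸ Y | {A}.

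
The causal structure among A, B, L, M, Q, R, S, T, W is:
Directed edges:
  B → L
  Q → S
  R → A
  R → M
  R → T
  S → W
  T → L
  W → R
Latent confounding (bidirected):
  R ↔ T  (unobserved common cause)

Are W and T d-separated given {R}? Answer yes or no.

No — W and T are d-connected given {R}.

Bayes-Ball from W | {R} reaches {L,Q,S,T}.
T ∈ reach(W|{R}) ⇒ W ⊥̸ T | {R}.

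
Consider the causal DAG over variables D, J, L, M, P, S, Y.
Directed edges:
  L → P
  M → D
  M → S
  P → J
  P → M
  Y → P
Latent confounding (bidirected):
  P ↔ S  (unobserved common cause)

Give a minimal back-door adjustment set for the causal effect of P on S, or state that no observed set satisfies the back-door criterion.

desc(P)\{P}={D,J,M,S}; candidates ⊆ {L,Y}.
P↔S: latent back-door arc(s) into P.
size 0: {}; under {} P still reaches {L,S,Y} ∋ S.
size 1: {L}, {Y}; under {L} P still reaches {S,Y} ∋ S.
size 2: {L,Y}; under {L,Y} P still reaches {S} ∋ S.
P↔S cannot be blocked by any observed set — no back-door set.

P→S: no observed back-door set.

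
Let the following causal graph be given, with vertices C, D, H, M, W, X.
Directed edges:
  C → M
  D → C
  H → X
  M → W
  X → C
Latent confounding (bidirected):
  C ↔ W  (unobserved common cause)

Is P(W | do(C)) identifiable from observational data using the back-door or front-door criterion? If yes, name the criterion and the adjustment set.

desc(C)\{C}={M,W}; candidates ⊆ {D,H,X}.
C↔W: latent back-door arc(s) into C.
size 0: {}; under {} C still reaches {D,H,W,X} ∋ W.
size 1: {D}, {H}, {X}; under {D} C still reaches {H,W,X} ∋ W.
size 2: {D,H}, {D,X}, {H,X}; under {D,H} C still reaches {W,X} ∋ W.
C↔W cannot be blocked by any observed set — no back-door set.
{M}: (i) intercepts every directed C→W path; (ii) no back-door C→{M}; (iii) {C} blocks every back-door {M}→W. Front-door holds.
P(W|do(C)) = Σ_{M} P(M|C) Σ_{C'} P(W|M,C')P(C').

P(W|do(C)): frontdoor, adjust for {M}.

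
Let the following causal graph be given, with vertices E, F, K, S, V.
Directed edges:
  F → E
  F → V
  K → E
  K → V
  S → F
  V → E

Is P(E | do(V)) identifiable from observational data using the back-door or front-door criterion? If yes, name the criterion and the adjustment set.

P(E|do(V)): backdoor, adjust for {F, K}.

desc(V)\{V}={E}; candidates ⊆ {F,K,S}.
size 0: {}; under {} V still reaches {E,F,K,S} ∋ E.
size 1: {F}, {K}, {S}; under {F} V still reaches {E,K} ∋ E.
{F,K}: V⊥E given {F,K} in G with V→· removed — back-door holds.
P(E|do(V)) = Σ_{F,K} P(E|V,F,K)·P(F,K).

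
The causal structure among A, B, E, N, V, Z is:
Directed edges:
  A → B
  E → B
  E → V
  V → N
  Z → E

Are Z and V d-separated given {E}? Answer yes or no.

Bayes-Ball from Z | {E} reaches ∅.
V ∉ reach(Z|{E}) ⇒ Z ⊥ V | {E}.

Yes — Z ⊥ V | {E}.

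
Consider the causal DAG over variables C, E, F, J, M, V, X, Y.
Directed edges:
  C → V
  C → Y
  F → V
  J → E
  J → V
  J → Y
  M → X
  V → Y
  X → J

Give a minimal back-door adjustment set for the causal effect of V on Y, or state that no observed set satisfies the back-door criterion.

V→Y: minimal back-door set {C, J}.

desc(V)\{V}={Y}; candidates ⊆ {C,E,F,J,M,X}.
size 0: {}; under {} V still reaches {C,E,F,J,M,X,Y} ∋ Y.
size 1: {C}, {E}, {F} …(+3); under {C} V still reaches {E,F,J,M,X,Y} ∋ Y.
{C,J}: V⊥Y given {C,J} in G with V→· removed — back-door holds.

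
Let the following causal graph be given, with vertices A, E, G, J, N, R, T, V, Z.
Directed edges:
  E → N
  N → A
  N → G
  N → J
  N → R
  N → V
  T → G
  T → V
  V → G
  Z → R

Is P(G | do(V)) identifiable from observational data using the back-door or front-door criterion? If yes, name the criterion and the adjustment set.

P(G|do(V)): backdoor, adjust for {N, T}.

desc(V)\{V}={G}; candidates ⊆ {A,E,J,N,R,T,Z}.
size 0: {}; under {} V still reaches {A,E,G,J,N,R,T} ∋ G.
size 1: {A}, {E}, {J} …(+4); under {A} V still reaches {E,G,J,N,R,T} ∋ G.
{N,T}: V⊥G given {N,T} in G with V→· removed — back-door holds.
P(G|do(V)) = Σ_{N,T} P(G|V,N,T)·P(N,T).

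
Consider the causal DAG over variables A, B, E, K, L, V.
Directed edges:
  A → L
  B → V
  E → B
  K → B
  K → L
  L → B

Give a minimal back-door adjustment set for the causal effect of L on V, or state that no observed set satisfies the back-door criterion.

L→V: minimal back-door set {K}.

desc(L)\{L}={B,V}; candidates ⊆ {A,E,K}.
size 0: {}; under {} L still reaches {A,B,K,V} ∋ V.
{K}: L⊥V given {K} in G with L→· removed — back-door holds.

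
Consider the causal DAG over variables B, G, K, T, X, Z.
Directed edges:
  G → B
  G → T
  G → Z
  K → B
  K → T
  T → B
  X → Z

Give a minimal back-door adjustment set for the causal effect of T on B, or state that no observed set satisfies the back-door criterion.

desc(T)\{T}={B}; candidates ⊆ {G,K,X,Z}.
size 0: {}; under {} T still reaches {B,G,K,Z} ∋ B.
size 1: {G}, {K}, {X} …(+1); under {G} T still reaches {B,K} ∋ B.
{G,K}: T⊥B given {G,K} in G with T→· removed — back-door holds.

T→B: minimal back-door set {G, K}.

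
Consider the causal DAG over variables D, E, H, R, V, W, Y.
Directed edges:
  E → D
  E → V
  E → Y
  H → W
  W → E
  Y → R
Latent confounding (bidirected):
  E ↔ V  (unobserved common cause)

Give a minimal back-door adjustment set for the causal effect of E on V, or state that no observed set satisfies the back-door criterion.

desc(E)\{E}={D,R,V,Y}; candidates ⊆ {H,W}.
E↔V: latent back-door arc(s) into E.
size 0: {}; under {} E still reaches {H,V,W} ∋ V.
size 1: {H}, {W}; under {H} E still reaches {V,W} ∋ V.
size 2: {H,W}; under {H,W} E still reaches {V} ∋ V.
E↔V cannot be blocked by any observed set — no back-door set.

E→V: no observed back-door set.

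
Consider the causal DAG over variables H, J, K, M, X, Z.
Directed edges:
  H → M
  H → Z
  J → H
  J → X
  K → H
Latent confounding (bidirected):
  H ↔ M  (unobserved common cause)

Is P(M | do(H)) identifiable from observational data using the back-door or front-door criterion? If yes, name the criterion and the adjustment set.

P(M|do(H)): not identifiable (no BD/FD set).

desc(H)\{H}={M,Z}; candidates ⊆ {J,K,X}.
H↔M: latent back-door arc(s) into H.
size 0: {}; under {} H still reaches {J,K,M,X} ∋ M.
size 1: {J}, {K}, {X}; under {J} H still reaches {K,M} ∋ M.
size 2: {J,K}, {J,X}, {K,X}; under {J,K} H still reaches {M} ∋ M.
H↔M cannot be blocked by any observed set — no back-door set.
No mediator lies on a directed H→…→M path.
Neither criterion identifies P(M|do(H)) in this graph.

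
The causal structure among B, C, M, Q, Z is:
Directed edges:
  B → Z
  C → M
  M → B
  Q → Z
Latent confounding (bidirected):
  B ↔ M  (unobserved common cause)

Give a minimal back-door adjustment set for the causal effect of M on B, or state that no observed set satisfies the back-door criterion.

desc(M)\{M}={B,Z}; candidates ⊆ {C,Q}.
M↔B: latent back-door arc(s) into M.
size 0: {}; under {} M still reaches {B,C,Z} ∋ B.
size 1: {C}, {Q}; under {C} M still reaches {B,Z} ∋ B.
size 2: {C,Q}; under {C,Q} M still reaches {B,Z} ∋ B.
M↔B cannot be blocked by any observed set — no back-door set.

M→B: no observed back-door set.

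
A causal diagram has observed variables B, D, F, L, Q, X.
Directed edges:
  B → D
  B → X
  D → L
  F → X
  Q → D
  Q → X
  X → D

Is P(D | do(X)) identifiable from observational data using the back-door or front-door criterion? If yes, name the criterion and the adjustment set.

desc(X)\{X}={D,L}; candidates ⊆ {B,F,Q}.
size 0: {}; under {} X still reaches {B,D,F,L,Q} ∋ D.
size 1: {B}, {F}, {Q}; under {B} X still reaches {D,F,L,Q} ∋ D.
{B,Q}: X⊥D given {B,Q} in G with X→· removed — back-door holds.
P(D|do(X)) = Σ_{B,Q} P(D|X,B,Q)·P(B,Q).

P(D|do(X)): backdoor, adjust for {B, Q}.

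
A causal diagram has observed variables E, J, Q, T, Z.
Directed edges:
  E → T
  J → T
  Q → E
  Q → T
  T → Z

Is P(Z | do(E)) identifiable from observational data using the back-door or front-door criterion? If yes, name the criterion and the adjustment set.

P(Z|do(E)): backdoor, adjust for {Q}.

desc(E)\{E}={T,Z}; candidates ⊆ {J,Q}.
size 0: {}; under {} E still reaches {Q,T,Z} ∋ Z.
{Q}: E⊥Z given {Q} in G with E→· removed — back-door holds.
P(Z|do(E)) = Σ_{Q} P(Z|E,Q)·P(Q).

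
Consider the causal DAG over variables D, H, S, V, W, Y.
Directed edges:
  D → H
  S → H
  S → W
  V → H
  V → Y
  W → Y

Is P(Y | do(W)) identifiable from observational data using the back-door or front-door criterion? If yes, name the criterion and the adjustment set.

desc(W)\{W}={Y}; candidates ⊆ {D,H,S,V}.
∅: W⊥Y given ∅ in G with W→· removed — back-door holds.
P(Y|do(W)) = P(Y|W) — no adjustment needed.

P(Y|do(W)): backdoor, adjust for ∅.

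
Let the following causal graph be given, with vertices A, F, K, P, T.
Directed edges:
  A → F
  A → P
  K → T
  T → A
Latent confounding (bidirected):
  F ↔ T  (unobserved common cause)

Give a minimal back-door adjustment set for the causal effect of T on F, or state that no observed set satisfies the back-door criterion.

desc(T)\{T}={A,F,P}; candidates ⊆ {K}.
T↔F: latent back-door arc(s) into T.
size 0: {}; under {} T still reaches {F,K} ∋ F.
size 1: {K}; under {K} T still reaches {F} ∋ F.
T↔F cannot be blocked by any observed set — no back-door set.

T→F: no observed back-door set.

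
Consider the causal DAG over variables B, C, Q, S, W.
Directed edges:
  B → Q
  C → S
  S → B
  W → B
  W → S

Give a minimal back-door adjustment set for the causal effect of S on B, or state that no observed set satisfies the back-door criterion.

desc(S)\{S}={B,Q}; candidates ⊆ {C,W}.
size 0: {}; under {} S still reaches {B,C,Q,W} ∋ B.
{W}: S⊥B given {W} in G with S→· removed — back-door holds.

S→B: minimal back-door set {W}.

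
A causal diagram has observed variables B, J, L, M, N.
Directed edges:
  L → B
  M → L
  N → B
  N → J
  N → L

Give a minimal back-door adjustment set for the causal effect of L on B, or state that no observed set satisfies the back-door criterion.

desc(L)\{L}={B}; candidates ⊆ {J,M,N}.
size 0: {}; under {} L still reaches {B,J,M,N} ∋ B.
{N}: L⊥B given {N} in G with L→· removed — back-door holds.

L→B: minimal back-door set {N}.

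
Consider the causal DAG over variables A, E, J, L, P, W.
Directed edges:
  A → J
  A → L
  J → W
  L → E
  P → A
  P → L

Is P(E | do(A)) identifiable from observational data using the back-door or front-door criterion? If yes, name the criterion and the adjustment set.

P(E|do(A)): backdoor, adjust for {P}.

desc(A)\{A}={E,J,L,W}; candidates ⊆ {P}.
size 0: {}; under {} A still reaches {E,L,P} ∋ E.
{P}: A⊥E given {P} in G with A→· removed — back-door holds.
P(E|do(A)) = Σ_{P} P(E|A,P)·P(P).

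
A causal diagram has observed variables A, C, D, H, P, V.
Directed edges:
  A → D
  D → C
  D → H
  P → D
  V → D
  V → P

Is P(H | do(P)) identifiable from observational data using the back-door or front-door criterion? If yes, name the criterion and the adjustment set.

P(H|do(P)): backdoor, adjust for {V}.

desc(P)\{P}={C,D,H}; candidates ⊆ {A,V}.
size 0: {}; under {} P still reaches {C,D,H,V} ∋ H.
{V}: P⊥H given {V} in G with P→· removed — back-door holds.
P(H|do(P)) = Σ_{V} P(H|P,V)·P(V).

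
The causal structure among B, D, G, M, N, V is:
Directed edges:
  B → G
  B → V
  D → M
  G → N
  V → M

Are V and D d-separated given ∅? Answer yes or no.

Bayes-Ball from V | ∅ reaches {B,G,M,N}.
D ∉ reach(V|∅) ⇒ V ⊥ D | ∅.

Yes — V ⊥ D | ∅.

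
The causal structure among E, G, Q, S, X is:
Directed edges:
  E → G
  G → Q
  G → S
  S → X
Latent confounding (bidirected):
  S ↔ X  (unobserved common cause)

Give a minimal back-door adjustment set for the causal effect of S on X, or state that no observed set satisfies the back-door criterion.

desc(S)\{S}={X}; candidates ⊆ {E,G,Q}.
S↔X: latent back-door arc(s) into S.
size 0: {}; under {} S still reaches {E,G,Q,X} ∋ X.
size 1: {E}, {G}, {Q}; under {E} S still reaches {G,Q,X} ∋ X.
size 2: {E,G}, {E,Q}, {G,Q}; under {E,G} S still reaches {X} ∋ X.
S↔X cannot be blocked by any observed set — no back-door set.

S→X: no observed back-door set.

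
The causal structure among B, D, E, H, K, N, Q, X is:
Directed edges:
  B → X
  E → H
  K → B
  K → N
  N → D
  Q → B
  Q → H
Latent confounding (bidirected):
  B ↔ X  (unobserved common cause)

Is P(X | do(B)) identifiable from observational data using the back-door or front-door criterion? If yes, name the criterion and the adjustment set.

desc(B)\{B}={X}; candidates ⊆ {D,E,H,K,N,Q}.
B↔X: latent back-door arc(s) into B.
size 0: {}; under {} B still reaches {D,H,K,N,Q,X} ∋ X.
size 1: {D}, {E}, {H} …(+3); under {D} B still reaches {H,K,N,Q,X} ∋ X.
size 2: {D,E}, {D,H}, {D,K} …(+12); under {D,E} B still reaches {H,K,N,Q,X} ∋ X.
B↔X cannot be blocked by any observed set — no back-door set.
No mediator lies on a directed B→…→X path.
Neither criterion identifies P(X|do(B)) in this graph.

P(X|do(B)): not identifiable (no BD/FD set).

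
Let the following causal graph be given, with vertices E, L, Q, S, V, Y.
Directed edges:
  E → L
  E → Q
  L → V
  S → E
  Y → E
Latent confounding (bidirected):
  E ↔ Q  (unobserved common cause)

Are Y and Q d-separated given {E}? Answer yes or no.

No — Y and Q are d-connected given {E}.

Bayes-Ball from Y | {E} reaches {Q,S}.
Q ∈ reach(Y|{E}) ⇒ Y ⊥̸ Q | {E}.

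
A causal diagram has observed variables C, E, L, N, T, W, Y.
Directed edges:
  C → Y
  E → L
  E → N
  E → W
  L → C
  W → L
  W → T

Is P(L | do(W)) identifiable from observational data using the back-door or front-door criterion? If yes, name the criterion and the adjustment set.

P(L|do(W)): backdoor, adjust for {E}.

desc(W)\{W}={C,L,T,Y}; candidates ⊆ {E,N}.
size 0: {}; under {} W still reaches {C,E,L,N,Y} ∋ L.
{E}: W⊥L given {E} in G with W→· removed — back-door holds.
P(L|do(W)) = Σ_{E} P(L|W,E)·P(E).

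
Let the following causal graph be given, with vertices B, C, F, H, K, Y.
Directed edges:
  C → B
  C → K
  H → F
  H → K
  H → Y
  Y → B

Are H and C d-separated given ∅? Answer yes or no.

Bayes-Ball from H | ∅ reaches {B,F,K,Y}.
C ∉ reach(H|∅) ⇒ H ⊥ C | ∅.

Yes — H ⊥ C | ∅.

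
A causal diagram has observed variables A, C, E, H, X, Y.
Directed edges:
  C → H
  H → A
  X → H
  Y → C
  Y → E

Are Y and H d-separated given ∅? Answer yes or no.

Bayes-Ball from Y | ∅ reaches {A,C,E,H}.
H ∈ reach(Y|∅) ⇒ Y ⊥̸ H | ∅.

No — Y and H are d-connected given ∅.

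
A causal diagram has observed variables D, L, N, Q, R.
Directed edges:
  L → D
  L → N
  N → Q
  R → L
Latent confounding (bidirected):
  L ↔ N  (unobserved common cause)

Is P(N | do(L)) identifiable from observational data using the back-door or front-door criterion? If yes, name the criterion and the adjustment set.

desc(L)\{L}={D,N,Q}; candidates ⊆ {R}.
L↔N: latent back-door arc(s) into L.
size 0: {}; under {} L still reaches {N,Q,R} ∋ N.
size 1: {R}; under {R} L still reaches {N,Q} ∋ N.
L↔N cannot be blocked by any observed set — no back-door set.
No mediator lies on a directed L→…→N path.
Neither criterion identifies P(N|do(L)) in this graph.

P(N|do(L)): not identifiable (no BD/FD set).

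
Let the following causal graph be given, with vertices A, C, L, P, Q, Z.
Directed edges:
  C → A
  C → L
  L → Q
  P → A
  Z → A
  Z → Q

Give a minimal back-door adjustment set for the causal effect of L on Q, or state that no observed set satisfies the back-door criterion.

desc(L)\{L}={Q}; candidates ⊆ {A,C,P,Z}.
∅: L⊥Q given ∅ in G with L→· removed — back-door holds.

L→Q: minimal back-door set ∅.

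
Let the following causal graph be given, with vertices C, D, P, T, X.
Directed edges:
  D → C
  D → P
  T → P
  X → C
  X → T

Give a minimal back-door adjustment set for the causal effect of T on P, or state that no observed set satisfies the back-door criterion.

desc(T)\{T}={P}; candidates ⊆ {C,D,X}.
∅: T⊥P given ∅ in G with T→· removed — back-door holds.

T→P: minimal back-door set ∅.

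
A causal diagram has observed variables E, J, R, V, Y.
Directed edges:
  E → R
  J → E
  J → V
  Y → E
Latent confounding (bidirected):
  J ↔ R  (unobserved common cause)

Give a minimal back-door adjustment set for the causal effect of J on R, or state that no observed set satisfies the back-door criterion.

J→R: no observed back-door set.

desc(J)\{J}={E,R,V}; candidates ⊆ {Y}.
J↔R: latent back-door arc(s) into J.
size 0: {}; under {} J still reaches {R} ∋ R.
size 1: {Y}; under {Y} J still reaches {R} ∋ R.
J↔R cannot be blocked by any observed set — no back-door set.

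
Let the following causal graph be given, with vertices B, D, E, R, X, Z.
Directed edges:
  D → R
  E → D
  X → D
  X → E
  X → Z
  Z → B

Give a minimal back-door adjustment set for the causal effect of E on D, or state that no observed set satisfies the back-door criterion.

E→D: minimal back-door set {X}.

desc(E)\{E}={D,R}; candidates ⊆ {B,X,Z}.
size 0: {}; under {} E still reaches {B,D,R,X,Z} ∋ D.
{X}: E⊥D given {X} in G with E→· removed — back-door holds.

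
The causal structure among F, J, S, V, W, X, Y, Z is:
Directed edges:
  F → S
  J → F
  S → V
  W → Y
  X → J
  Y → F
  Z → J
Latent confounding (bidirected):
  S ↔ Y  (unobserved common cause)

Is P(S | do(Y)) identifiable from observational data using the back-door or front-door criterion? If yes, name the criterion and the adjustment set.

desc(Y)\{Y}={F,S,V}; candidates ⊆ {J,W,X,Z}.
Y↔S: latent back-door arc(s) into Y.
size 0: {}; under {} Y still reaches {S,V,W} ∋ S.
size 1: {J}, {W}, {X} …(+1); under {J} Y still reaches {S,V,W} ∋ S.
size 2: {J,W}, {J,X}, {J,Z} …(+3); under {J,W} Y still reaches {S,V} ∋ S.
Y↔S cannot be blocked by any observed set — no back-door set.
{F}: (i) intercepts every directed Y→S path; (ii) no back-door Y→{F}; (iii) {Y} blocks every back-door {F}→S. Front-door holds.
P(S|do(Y)) = Σ_{F} P(F|Y) Σ_{Y'} P(S|F,Y')P(Y').

P(S|do(Y)): frontdoor, adjust for {F}.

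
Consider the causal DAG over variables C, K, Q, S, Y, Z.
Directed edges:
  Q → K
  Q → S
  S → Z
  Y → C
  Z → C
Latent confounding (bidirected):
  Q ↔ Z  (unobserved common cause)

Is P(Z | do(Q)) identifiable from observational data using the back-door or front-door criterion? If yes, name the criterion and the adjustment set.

desc(Q)\{Q}={C,K,S,Z}; candidates ⊆ {Y}.
Q↔Z: latent back-door arc(s) into Q.
size 0: {}; under {} Q still reaches {C,Z} ∋ Z.
size 1: {Y}; under {Y} Q still reaches {C,Z} ∋ Z.
Q↔Z cannot be blocked by any observed set — no back-door set.
{S}: (i) intercepts every directed Q→Z path; (ii) no back-door Q→{S}; (iii) {Q} blocks every back-door {S}→Z. Front-door holds.
P(Z|do(Q)) = Σ_{S} P(S|Q) Σ_{Q'} P(Z|S,Q')P(Q').

P(Z|do(Q)): frontdoor, adjust for {S}.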